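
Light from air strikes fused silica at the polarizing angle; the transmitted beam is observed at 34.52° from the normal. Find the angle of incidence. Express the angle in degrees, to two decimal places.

At Brewster's angle the reflected and refracted rays are perpendicular, so θ_B + θ_t = 90°.
θ_B = 90° − 34.52° = 55.48°.

θ_B ≈ 55.48°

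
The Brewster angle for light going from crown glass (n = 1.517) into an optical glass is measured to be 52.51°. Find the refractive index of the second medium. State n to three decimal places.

At the Brewster angle, tan θ_B = n₂/n₁ with n₁ on the incident side (crown glass) and n₂ on the transmitted side (an optical glass).
n₂ = n₁ tan θ_B = 1.517 × tan 52.51° = 1.978.

n ≈ 1.978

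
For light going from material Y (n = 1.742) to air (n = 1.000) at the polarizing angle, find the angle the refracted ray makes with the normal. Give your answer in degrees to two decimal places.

θ_B = arctan(n₂/n₁) = arctan(1.000/1.742) = 29.86°.
At Brewster's angle the reflected and refracted rays are perpendicular, so θ_t = 90° − θ_B = 90° − 29.86° = 60.14°.

θ_t ≈ 60.14°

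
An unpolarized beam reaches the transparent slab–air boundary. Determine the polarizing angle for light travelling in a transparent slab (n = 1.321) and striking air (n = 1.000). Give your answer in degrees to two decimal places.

Brewster's condition: tan θ_B = n₂/n₁ = 1.000/1.321 = 0.7570.
θ_B = arctan(0.7570) = 37.13°.

θ_B ≈ 37.13°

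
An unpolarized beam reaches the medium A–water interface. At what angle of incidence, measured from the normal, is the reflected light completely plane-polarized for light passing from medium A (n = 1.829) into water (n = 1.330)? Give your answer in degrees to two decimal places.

Brewster's condition: tan θ_B = n₂/n₁ = 1.330/1.829 = 0.7272. Taking the arctangent, θ_B = 36.02°.

θ_B ≈ 36.02°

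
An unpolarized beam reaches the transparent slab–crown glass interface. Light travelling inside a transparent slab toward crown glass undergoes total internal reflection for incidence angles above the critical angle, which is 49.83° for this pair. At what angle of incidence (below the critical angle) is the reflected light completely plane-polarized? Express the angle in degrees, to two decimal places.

θ_B ≈ 37.38°

At the critical angle sin θ_c = n₂/n₁, giving n₂/n₁ = sin 49.83° = 0.7641.
Then tan θ_B = n₂/n₁ = 0.7641, so θ_B = arctan 0.7641 = 37.38°.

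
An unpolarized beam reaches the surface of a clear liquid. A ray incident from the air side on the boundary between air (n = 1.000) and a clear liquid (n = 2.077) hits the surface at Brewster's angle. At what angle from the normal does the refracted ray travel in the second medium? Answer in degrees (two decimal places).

θ_B = arctan(n₂/n₁) = arctan(2.077/1.000) = 64.29°.
At Brewster's angle the reflected and refracted rays are perpendicular, so θ_t = 90° − θ_B = 90° − 64.29° = 25.71°.

θ_t ≈ 25.71°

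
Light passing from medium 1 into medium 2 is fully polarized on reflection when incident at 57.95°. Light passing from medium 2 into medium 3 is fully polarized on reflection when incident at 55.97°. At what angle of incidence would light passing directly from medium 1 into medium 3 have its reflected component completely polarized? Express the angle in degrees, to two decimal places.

tan θ_B(1→2) = n₂/n₁ = tan 57.95° = 1.5972.
tan θ_B(2→3) = n₃/n₂ = tan 55.97° = 1.4809.
Multiplying, n₃/n₁ = 1.5972 × 1.4809 = 2.3653, and θ_B(1→3) = arctan 2.3653 = 67.08°.

θ_B ≈ 67.08°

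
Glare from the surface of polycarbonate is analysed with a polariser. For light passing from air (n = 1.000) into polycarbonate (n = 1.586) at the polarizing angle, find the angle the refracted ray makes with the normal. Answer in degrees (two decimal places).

θ_t ≈ 32.23°

First find Brewster's angle: tan θ_B = 1.586/1.000 = 1.5860, giving θ_B = 57.77°.
The refracted ray is perpendicular to the reflected ray, so θ_t = 90° − θ_B = 32.23°.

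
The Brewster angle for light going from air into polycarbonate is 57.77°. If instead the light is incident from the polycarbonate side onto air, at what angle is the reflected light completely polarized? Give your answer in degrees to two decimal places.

Reversing the direction swaps n₁ and n₂, so tan θ_B' = 1/tan θ_B and θ_B' = 90° − θ_B.
Hence θ_B' = 90° − 57.77° = 32.23°.

θ_B' ≈ 32.23°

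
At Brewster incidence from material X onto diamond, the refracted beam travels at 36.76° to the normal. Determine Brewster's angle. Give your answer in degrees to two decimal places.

Brewster's condition makes the reflected and refracted beams perpendicular: θ_B + θ_t = 90°.
So θ_B = 90° − θ_t = 90° − 36.76° = 53.24°.

θ_B ≈ 53.24°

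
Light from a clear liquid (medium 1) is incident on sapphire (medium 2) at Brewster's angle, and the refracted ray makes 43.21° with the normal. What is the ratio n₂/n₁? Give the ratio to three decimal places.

At Brewster incidence θ_B = 90° − θ_t = 90° − 43.21° = 46.79°.
Then n₂/n₁ = tan θ_B = tan 46.79° = 1.065.

n₂/n₁ ≈ 1.065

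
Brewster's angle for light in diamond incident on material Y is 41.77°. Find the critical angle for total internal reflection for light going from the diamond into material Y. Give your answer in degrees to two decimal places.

θ_c ≈ 63.27°

From Brewster, n₂/n₁ = tan θ_B = tan 41.77° = 0.8932.
Then sin θ_c = n₂/n₁ = 0.8932, so θ_c = arcsin 0.8932 = 63.27°.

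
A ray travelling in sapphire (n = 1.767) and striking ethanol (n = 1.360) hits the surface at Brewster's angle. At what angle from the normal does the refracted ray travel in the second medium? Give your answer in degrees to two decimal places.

θ_B = arctan(n₂/n₁) = arctan(1.360/1.767) = 37.58°.
The refracted ray is perpendicular to the reflected ray, so θ_t = 90° − θ_B = 52.42°.

θ_t ≈ 52.42°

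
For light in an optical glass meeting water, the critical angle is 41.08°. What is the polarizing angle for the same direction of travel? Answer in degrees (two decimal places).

θ_B ≈ 33.31°

sin θ_c = n₂/n₁, so n₂/n₁ = sin 41.08° = 0.6571.
Brewster: tan θ_B = n₂/n₁ = 0.6571.
θ_B = arctan(0.6571) = 33.31°.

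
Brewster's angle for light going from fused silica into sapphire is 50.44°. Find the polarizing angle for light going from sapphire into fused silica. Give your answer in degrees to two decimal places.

θ_B' ≈ 39.56°

The two Brewster angles are complementary: θ_B' = 90° − θ_B = 90° − 50.44° = 39.56°.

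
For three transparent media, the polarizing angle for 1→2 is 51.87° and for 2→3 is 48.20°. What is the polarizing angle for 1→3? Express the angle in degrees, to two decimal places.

θ_B ≈ 54.94°

tan θ_B(1→2) = n₂/n₁ = tan 51.87° = 1.2740.
tan θ_B(2→3) = n₃/n₂ = tan 48.20° = 1.1184.
So n₃/n₁ = (n₂/n₁)(n₃/n₂) = 1.2740 × 1.1184 = 1.4249.
θ_B(1→3) = arctan(1.4249) = 54.94°.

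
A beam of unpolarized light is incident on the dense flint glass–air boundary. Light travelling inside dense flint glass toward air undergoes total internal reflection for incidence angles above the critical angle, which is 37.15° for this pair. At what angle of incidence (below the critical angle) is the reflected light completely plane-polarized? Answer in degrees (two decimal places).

n₂/n₁ = sin θ_c = sin 37.15° = 0.6039.
tan θ_B equals the same ratio, so θ_B = arctan(0.6039) = 31.13°.

θ_B ≈ 31.13°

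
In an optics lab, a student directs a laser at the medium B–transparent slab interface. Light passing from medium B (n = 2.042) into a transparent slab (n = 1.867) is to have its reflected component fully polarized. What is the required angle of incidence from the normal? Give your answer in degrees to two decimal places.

At Brewster's angle the reflected and refracted rays are perpendicular, which with Snell's law gives tan θ_B = n₂/n₁.
Here n₂/n₁ = 1.867/2.042 = 0.9143, and Brewster's law gives tan θ_B = n₂/n₁. Taking the arctangent, θ_B = 42.44°.

θ_B ≈ 42.44°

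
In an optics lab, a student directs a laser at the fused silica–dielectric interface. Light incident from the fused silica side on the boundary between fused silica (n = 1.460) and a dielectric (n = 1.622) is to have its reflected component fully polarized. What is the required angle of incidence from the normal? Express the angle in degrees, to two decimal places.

tan θ_B = n₂/n₁ = 1.622/1.460 = 1.1110.
θ_B = arctan(1.1110) = 48.01°.

θ_B ≈ 48.01°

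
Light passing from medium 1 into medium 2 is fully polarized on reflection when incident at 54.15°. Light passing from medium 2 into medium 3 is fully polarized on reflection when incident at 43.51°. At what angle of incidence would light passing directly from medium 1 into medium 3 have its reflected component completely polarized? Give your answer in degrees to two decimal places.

θ_B ≈ 52.72°

tan θ_B(1→2) = n₂/n₁ = tan 54.15° = 1.3840.
tan θ_B(2→3) = n₃/n₂ = tan 43.51° = 0.9493.
n₃/n₁ = 1.3138. Then tan θ_B(1→3) = n₃/n₁, so θ_B(1→3) = arctan(1.3138) = 52.72°.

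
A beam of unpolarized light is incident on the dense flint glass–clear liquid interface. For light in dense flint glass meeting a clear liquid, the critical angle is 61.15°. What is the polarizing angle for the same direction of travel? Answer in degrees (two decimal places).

n₂/n₁ = sin θ_c = sin 61.15° = 0.8759.
tan θ_B equals the same ratio, so θ_B = arctan(0.8759) = 41.21°.

θ_B ≈ 41.21°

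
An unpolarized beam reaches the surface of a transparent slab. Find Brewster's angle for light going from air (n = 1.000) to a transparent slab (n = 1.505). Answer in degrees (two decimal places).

The reflected p-component vanishes when tan θ_B = n₂/n₁.
Brewster's condition: tan θ_B = n₂/n₁ = 1.505/1.000 = 1.5050.
So θ_B = arctan 1.5050 = 56.40°.

θ_B ≈ 56.40°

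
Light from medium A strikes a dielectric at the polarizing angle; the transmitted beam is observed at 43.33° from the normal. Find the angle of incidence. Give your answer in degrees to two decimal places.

θ_B ≈ 46.67°

Brewster's condition makes the reflected and refracted beams perpendicular: θ_B + θ_t = 90°.
So θ_B = 90° − θ_t = 90° − 43.33° = 46.67°.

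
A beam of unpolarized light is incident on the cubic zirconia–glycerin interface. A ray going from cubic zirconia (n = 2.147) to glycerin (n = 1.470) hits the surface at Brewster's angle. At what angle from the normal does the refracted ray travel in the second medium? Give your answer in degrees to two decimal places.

tan θ_B = n₂/n₁ = 1.470/2.147 = 0.6847, so θ_B = 34.40°.
Since θ_B + θ_t = 90° at Brewster incidence, θ_t = 90° − 34.40° = 55.60°.

θ_t ≈ 55.60°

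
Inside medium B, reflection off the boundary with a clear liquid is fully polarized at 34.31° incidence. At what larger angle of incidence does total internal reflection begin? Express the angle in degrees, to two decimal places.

tan θ_B = n₂/n₁ = tan 34.31° = 0.6824.
Total internal reflection: sin θ_c = n₂/n₁ = 0.6824.
θ_c = arcsin(0.6824) = 43.03°.

θ_c ≈ 43.03°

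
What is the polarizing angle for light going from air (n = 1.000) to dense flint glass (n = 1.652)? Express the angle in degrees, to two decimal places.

θ_B ≈ 58.81°

Here n₂/n₁ = 1.652/1.000 = 1.6520, and Brewster's law gives tan θ_B = n₂/n₁.
So θ_B = arctan 1.6520 = 58.81°.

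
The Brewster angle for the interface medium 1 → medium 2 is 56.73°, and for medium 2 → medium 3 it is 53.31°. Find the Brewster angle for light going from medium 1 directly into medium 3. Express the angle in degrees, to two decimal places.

θ_B ≈ 63.95°

n₂/n₁ = tan 56.73° = 1.5241 and n₃/n₂ = tan 53.31° = 1.3421.
So n₃/n₁ = (n₂/n₁)(n₃/n₂) = 1.5241 × 1.3421 = 2.0455.
θ_B(1→3) = arctan(2.0455) = 63.95°.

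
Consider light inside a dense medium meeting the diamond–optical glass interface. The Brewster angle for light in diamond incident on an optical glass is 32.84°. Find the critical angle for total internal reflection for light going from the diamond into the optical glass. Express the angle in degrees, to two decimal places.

θ_c ≈ 40.20°

From Brewster, n₂/n₁ = tan θ_B = tan 32.84° = 0.6454.
Then sin θ_c = n₂/n₁ = 0.6454, so θ_c = arcsin 0.6454 = 40.20°.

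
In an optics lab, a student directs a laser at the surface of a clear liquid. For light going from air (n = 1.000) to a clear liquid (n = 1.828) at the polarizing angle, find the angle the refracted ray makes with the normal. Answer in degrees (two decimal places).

θ_B = arctan(n₂/n₁) = arctan(1.828/1.000) = 61.32°.
The refracted ray is perpendicular to the reflected ray, so θ_t = 90° − θ_B = 28.68°.

θ_t ≈ 28.68°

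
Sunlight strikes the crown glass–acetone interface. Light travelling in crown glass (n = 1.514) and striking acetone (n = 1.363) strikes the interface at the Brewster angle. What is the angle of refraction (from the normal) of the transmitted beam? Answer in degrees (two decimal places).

θ_B = arctan(n₂/n₁) = arctan(1.363/1.514) = 42.00°.
Since θ_B + θ_t = 90° at Brewster incidence, θ_t = 90° − 42.00° = 48.00°.

θ_t ≈ 48.00°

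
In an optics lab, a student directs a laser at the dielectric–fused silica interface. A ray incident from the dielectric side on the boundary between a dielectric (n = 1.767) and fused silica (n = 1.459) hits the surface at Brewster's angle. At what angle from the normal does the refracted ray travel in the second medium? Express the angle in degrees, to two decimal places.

First find Brewster's angle: tan θ_B = 1.459/1.767 = 0.8257, giving θ_B = 39.55°.
The refracted ray is perpendicular to the reflected ray, so θ_t = 90° − θ_B = 50.45°.

θ_t ≈ 50.45°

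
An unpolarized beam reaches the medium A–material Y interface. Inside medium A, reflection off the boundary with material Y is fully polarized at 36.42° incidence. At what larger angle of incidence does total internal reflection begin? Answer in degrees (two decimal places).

θ_c ≈ 47.54°

n₂/n₁ = tan 36.42° = 0.7378; the critical angle satisfies sin θ_c = n₂/n₁.
θ_c = arcsin(0.7378) = 47.54°.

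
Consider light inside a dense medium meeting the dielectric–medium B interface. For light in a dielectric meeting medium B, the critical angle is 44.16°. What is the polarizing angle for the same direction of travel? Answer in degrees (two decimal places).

θ_B ≈ 34.86°

At the critical angle sin θ_c = n₂/n₁, giving n₂/n₁ = sin 44.16° = 0.6967.
Then tan θ_B = n₂/n₁ = 0.6967, so θ_B = arctan 0.6967 = 34.86°.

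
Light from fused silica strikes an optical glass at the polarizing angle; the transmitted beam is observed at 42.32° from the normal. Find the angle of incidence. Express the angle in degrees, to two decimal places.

θ_B ≈ 47.68°

At Brewster's angle the reflected and refracted rays are perpendicular, so θ_B + θ_t = 90°.
θ_B = 90° − 42.32° = 47.68°.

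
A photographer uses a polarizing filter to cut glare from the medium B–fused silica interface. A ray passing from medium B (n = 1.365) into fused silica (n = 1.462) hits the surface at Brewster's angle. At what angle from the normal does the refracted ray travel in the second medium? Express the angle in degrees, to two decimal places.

θ_B = arctan(n₂/n₁) = arctan(1.462/1.365) = 46.97°.
Since θ_B + θ_t = 90° at Brewster incidence, θ_t = 90° − 46.97° = 43.03°.

θ_t ≈ 43.03°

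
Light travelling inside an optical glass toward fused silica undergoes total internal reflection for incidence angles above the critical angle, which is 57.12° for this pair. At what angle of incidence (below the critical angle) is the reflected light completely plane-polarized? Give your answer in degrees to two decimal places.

θ_B ≈ 40.02°

At the critical angle sin θ_c = n₂/n₁, giving n₂/n₁ = sin 57.12° = 0.8398.
Then tan θ_B = n₂/n₁ = 0.8398, so θ_B = arctan 0.8398 = 40.02°.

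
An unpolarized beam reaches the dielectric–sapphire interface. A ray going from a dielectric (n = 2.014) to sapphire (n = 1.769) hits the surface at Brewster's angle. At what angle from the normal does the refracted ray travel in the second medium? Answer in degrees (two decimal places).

θ_B = arctan(n₂/n₁) = arctan(1.769/2.014) = 41.29°.
Since θ_B + θ_t = 90° at Brewster incidence, θ_t = 90° − 41.29° = 48.71°.

θ_t ≈ 48.71°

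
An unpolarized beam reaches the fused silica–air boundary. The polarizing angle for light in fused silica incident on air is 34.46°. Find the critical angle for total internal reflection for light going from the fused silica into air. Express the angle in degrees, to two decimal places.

n₂/n₁ = tan 34.46° = 0.6863; the critical angle satisfies sin θ_c = n₂/n₁.
θ_c = arcsin(0.6863) = 43.33°.

θ_c ≈ 43.33°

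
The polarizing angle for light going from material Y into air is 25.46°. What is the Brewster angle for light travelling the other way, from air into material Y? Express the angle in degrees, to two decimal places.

tan θ_B' = n₁/n₂ = 1/tan θ_B, so θ_B' = 90° − θ_B.
θ_B' = 90° − 25.46° = 64.54°.

θ_B' ≈ 64.54°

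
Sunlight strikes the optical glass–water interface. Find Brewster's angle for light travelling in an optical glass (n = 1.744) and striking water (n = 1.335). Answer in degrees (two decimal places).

θ_B ≈ 37.43°

The reflected p-component vanishes when tan θ_B = n₂/n₁.
Here n₂/n₁ = 1.335/1.744 = 0.7655, and Brewster's law gives tan θ_B = n₂/n₁. Taking the arctangent, θ_B = 37.43°.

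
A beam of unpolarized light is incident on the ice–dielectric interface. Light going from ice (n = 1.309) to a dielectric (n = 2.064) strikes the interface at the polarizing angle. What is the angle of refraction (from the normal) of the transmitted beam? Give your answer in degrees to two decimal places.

θ_t ≈ 32.38°

θ_B = arctan(n₂/n₁) = arctan(2.064/1.309) = 57.62°.
At Brewster's angle the reflected and refracted rays are perpendicular, so θ_t = 90° − θ_B = 90° − 57.62° = 32.38°.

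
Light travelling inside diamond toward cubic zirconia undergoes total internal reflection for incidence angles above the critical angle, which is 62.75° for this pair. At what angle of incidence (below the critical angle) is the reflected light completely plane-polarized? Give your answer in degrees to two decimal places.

sin θ_c = n₂/n₁, so n₂/n₁ = sin 62.75° = 0.8890.
Brewster: tan θ_B = n₂/n₁ = 0.8890.
θ_B = arctan(0.8890) = 41.64°.

θ_B ≈ 41.64°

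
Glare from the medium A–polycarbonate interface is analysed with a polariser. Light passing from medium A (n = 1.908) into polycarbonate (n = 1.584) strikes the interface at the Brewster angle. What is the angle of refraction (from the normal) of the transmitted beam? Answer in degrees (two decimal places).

θ_t ≈ 50.30°

First find Brewster's angle: tan θ_B = 1.584/1.908 = 0.8302, giving θ_B = 39.70°.
At Brewster's angle the reflected and refracted rays are perpendicular, so θ_t = 90° − θ_B = 90° − 39.70° = 50.30°.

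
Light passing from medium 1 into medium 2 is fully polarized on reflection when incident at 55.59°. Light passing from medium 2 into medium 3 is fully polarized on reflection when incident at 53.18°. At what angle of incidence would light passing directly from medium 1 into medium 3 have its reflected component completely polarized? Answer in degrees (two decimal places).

θ_B ≈ 62.85°

n₂/n₁ = tan 55.59° = 1.4599 and n₃/n₂ = tan 53.18° = 1.3358.
n₃/n₁ = 1.9501. Then tan θ_B(1→3) = n₃/n₁, so θ_B(1→3) = arctan(1.9501) = 62.85°.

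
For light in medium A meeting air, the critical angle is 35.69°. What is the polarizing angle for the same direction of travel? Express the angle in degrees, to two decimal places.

θ_B ≈ 30.26°

sin θ_c = n₂/n₁, so n₂/n₁ = sin 35.69° = 0.5834.
Brewster: tan θ_B = n₂/n₁ = 0.5834.
θ_B = arctan(0.5834) = 30.26°.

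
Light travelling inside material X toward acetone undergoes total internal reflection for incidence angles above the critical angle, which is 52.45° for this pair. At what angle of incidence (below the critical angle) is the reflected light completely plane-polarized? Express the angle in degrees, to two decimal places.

θ_B ≈ 38.41°

n₂/n₁ = sin θ_c = sin 52.45° = 0.7928.
tan θ_B equals the same ratio, so θ_B = arctan(0.7928) = 38.41°.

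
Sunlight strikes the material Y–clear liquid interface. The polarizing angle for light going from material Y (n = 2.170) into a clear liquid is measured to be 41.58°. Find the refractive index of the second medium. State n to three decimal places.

At the polarizing angle, tan θ_B = n₂/n₁ with n₁ on the incident side (material Y) and n₂ on the transmitted side (a clear liquid).
n₂ = n₁ tan θ_B = 2.170 × tan 41.58° = 1.925.

n ≈ 1.925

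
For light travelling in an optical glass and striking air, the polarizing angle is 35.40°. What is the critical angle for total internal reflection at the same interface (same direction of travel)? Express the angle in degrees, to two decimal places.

From Brewster, n₂/n₁ = tan θ_B = tan 35.40° = 0.7107.
Then sin θ_c = n₂/n₁ = 0.7107, so θ_c = arcsin 0.7107 = 45.29°.

θ_c ≈ 45.29°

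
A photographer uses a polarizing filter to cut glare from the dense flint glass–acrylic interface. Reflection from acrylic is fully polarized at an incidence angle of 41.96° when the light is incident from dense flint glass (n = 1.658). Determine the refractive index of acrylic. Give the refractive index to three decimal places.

Brewster's law: tan θ_B = n₂/n₁ (light incident in dense flint glass, refracted into acrylic).
n₂ = n₁ tan θ_B = 1.658 × tan 41.96° = 1.491.

n ≈ 1.491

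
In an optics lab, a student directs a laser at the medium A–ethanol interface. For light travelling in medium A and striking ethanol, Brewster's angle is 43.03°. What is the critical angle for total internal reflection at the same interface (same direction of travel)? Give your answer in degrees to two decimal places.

θ_c ≈ 68.99°

n₂/n₁ = tan 43.03° = 0.9335; the critical angle satisfies sin θ_c = n₂/n₁.
θ_c = arcsin(0.9335) = 68.99°.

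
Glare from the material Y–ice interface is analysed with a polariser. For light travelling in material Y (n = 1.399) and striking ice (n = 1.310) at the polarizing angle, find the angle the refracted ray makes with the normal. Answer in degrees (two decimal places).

θ_t ≈ 46.88°

tan θ_B = n₂/n₁ = 1.310/1.399 = 0.9364, so θ_B = 43.12°.
At Brewster's angle the reflected and refracted rays are perpendicular, so θ_t = 90° − θ_B = 90° − 43.12° = 46.88°.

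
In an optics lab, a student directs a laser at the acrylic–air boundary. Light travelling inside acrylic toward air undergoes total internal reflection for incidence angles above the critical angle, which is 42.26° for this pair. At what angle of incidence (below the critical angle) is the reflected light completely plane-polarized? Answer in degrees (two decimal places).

At the critical angle sin θ_c = n₂/n₁, giving n₂/n₁ = sin 42.26° = 0.6725.
Then tan θ_B = n₂/n₁ = 0.6725, so θ_B = arctan 0.6725 = 33.92°.

θ_B ≈ 33.92°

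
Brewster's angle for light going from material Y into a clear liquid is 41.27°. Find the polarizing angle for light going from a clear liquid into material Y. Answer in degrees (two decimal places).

tan θ_B' = n₁/n₂ = 1/tan θ_B, so θ_B' = 90° − θ_B.
θ_B' = 90° − 41.27° = 48.73°.

θ_B' ≈ 48.73°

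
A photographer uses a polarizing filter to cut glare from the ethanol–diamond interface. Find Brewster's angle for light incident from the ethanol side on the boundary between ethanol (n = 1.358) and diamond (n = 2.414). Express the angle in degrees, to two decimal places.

θ_B ≈ 60.64°

Here n₂/n₁ = 2.414/1.358 = 1.7776, and Brewster's law gives tan θ_B = n₂/n₁.
θ_B = arctan(1.7776) = 60.64°.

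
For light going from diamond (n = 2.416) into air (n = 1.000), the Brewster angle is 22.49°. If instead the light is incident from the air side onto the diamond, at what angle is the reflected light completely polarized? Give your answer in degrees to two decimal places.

θ_B' ≈ 67.51°

tan θ_B' = n₁/n₂ = 1/tan θ_B, so θ_B' = 90° − θ_B.
θ_B' = 90° − 22.49° = 67.51°.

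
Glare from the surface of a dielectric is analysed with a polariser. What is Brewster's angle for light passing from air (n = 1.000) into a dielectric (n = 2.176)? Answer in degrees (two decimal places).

θ_B ≈ 65.32°

Brewster's condition: tan θ_B = n₂/n₁ = 2.176/1.000 = 2.1760.
θ_B = arctan(2.1760) = 65.32°.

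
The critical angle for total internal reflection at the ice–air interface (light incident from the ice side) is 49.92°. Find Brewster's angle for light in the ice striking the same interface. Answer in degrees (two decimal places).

sin θ_c = n₂/n₁, so n₂/n₁ = sin 49.92° = 0.7651.
Brewster: tan θ_B = n₂/n₁ = 0.7651.
θ_B = arctan(0.7651) = 37.42°.

θ_B ≈ 37.42°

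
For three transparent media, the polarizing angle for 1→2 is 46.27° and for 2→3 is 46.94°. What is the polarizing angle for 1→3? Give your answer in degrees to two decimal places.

n₂/n₁ = tan 46.27° = 1.0453 and n₃/n₂ = tan 46.94° = 1.0701.
n₃/n₁ = 1.1186. Then tan θ_B(1→3) = n₃/n₁, so θ_B(1→3) = arctan(1.1186) = 48.21°.

θ_B ≈ 48.21°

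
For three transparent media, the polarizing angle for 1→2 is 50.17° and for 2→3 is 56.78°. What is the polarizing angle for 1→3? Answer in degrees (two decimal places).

Each Brewster angle gives a ratio: n₂/n₁ = tan 50.17° = 1.1990, n₃/n₂ = tan 56.78° = 1.5270.
n₃/n₁ = 1.8308. Then tan θ_B(1→3) = n₃/n₁, so θ_B(1→3) = arctan(1.8308) = 61.36°.

θ_B ≈ 61.36°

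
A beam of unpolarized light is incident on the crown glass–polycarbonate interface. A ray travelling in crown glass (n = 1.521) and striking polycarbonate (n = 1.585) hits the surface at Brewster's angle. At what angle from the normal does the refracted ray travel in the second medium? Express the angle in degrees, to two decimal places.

θ_t ≈ 43.82°

θ_B = arctan(n₂/n₁) = arctan(1.585/1.521) = 46.18°.
Since θ_B + θ_t = 90° at Brewster incidence, θ_t = 90° − 46.18° = 43.82°.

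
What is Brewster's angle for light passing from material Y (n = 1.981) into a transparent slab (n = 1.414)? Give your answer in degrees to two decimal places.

The reflected p-component vanishes when tan θ_B = n₂/n₁.
Here n₂/n₁ = 1.414/1.981 = 0.7138, and Brewster's law gives tan θ_B = n₂/n₁. Taking the arctangent, θ_B = 35.52°.

θ_B ≈ 35.52°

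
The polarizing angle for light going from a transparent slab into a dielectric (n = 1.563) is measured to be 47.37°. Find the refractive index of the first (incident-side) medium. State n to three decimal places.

Full polarization of the reflected beam means tan θ_B = n₂/n₁, where n₁ is the incident medium (a transparent slab).
n₁ = n₂ / tan θ_B = 1.563 / tan 47.37° = 1.439.

n ≈ 1.439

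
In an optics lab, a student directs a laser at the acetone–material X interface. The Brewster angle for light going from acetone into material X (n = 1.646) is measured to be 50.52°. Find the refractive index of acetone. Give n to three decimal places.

At the Brewster angle, tan θ_B = n₂/n₁ with n₁ on the incident side (acetone) and n₂ on the transmitted side (material X).
n₁ = n₂ / tan θ_B = 1.646 / tan 50.52° = 1.356.

n ≈ 1.356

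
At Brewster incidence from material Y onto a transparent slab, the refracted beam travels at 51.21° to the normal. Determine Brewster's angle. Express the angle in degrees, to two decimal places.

θ_B ≈ 38.79°

Since the reflected and refracted rays are at right angles at the polarizing angle, θ_B + θ_t = 90°.
θ_B = 90° − 51.21° = 38.79°.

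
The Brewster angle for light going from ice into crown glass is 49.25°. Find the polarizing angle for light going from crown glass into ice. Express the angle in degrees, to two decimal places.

Reversing the direction swaps n₁ and n₂, so tan θ_B' = 1/tan θ_B and θ_B' = 90° − θ_B.
Hence θ_B' = 90° − 49.25° = 40.75°.

θ_B' ≈ 40.75°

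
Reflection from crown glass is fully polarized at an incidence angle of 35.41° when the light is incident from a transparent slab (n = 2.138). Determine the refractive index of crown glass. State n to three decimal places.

At Brewster's angle, tan θ_B = n₂/n₁ with n₁ on the incident side (a transparent slab) and n₂ on the transmitted side (crown glass).
n₂ = n₁ tan θ_B = 2.138 × tan 35.41° = 1.520.

n ≈ 1.520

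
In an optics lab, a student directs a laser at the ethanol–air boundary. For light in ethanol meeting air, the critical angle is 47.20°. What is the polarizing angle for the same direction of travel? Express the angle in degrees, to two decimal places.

sin θ_c = n₂/n₁, so n₂/n₁ = sin 47.20° = 0.7337.
Brewster: tan θ_B = n₂/n₁ = 0.7337.
θ_B = arctan(0.7337) = 36.27°.

θ_B ≈ 36.27°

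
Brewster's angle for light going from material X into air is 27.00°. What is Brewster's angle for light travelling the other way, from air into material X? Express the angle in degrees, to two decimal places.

θ_B' ≈ 63.00°

The two Brewster angles are complementary: θ_B' = 90° − θ_B = 90° − 27.00° = 63.00°.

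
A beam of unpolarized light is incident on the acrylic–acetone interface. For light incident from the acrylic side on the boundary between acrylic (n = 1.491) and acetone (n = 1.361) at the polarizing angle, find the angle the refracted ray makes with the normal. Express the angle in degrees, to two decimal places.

θ_B = arctan(n₂/n₁) = arctan(1.361/1.491) = 42.39°.
At Brewster's angle the reflected and refracted rays are perpendicular, so θ_t = 90° − θ_B = 90° − 42.39° = 47.61°.

θ_t ≈ 47.61°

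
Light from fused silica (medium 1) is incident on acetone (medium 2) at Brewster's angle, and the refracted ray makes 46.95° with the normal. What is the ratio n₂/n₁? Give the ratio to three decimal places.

At Brewster incidence θ_B = 90° − θ_t = 90° − 46.95° = 43.05°.
Then n₂/n₁ = tan θ_B = tan 43.05° = 0.934.

n₂/n₁ ≈ 0.934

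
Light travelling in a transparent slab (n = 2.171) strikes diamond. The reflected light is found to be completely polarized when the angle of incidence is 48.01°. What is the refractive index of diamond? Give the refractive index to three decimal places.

Full polarization of the reflected beam means tan θ_B = n₂/n₁, where n₁ is the incident medium (a transparent slab).
n₂ = n₁ tan θ_B = 2.171 × tan 48.01° = 2.412.

n ≈ 2.412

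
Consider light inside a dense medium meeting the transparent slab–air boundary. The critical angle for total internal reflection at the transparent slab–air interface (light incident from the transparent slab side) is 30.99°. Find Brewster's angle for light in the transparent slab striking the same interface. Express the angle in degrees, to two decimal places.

n₂/n₁ = sin θ_c = sin 30.99° = 0.5149.
tan θ_B equals the same ratio, so θ_B = arctan(0.5149) = 27.24°.

θ_B ≈ 27.24°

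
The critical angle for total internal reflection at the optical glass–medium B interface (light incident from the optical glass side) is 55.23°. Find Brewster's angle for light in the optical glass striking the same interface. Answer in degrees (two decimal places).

θ_B ≈ 39.40°

n₂/n₁ = sin θ_c = sin 55.23° = 0.8214.
tan θ_B equals the same ratio, so θ_B = arctan(0.8214) = 39.40°.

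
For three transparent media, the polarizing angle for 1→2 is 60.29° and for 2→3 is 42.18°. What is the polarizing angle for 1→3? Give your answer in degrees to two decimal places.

Each Brewster angle gives a ratio: n₂/n₁ = tan 60.29° = 1.7525, n₃/n₂ = tan 42.18° = 0.9061.
Multiplying, n₃/n₁ = 1.7525 × 0.9061 = 1.5879, and θ_B(1→3) = arctan 1.5879 = 57.80°.

θ_B ≈ 57.80°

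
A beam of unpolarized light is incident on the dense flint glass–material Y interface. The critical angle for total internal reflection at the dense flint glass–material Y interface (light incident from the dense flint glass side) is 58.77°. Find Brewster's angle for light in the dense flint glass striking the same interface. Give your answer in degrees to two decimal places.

At the critical angle sin θ_c = n₂/n₁, giving n₂/n₁ = sin 58.77° = 0.8551.
Then tan θ_B = n₂/n₁ = 0.8551, so θ_B = arctan 0.8551 = 40.53°.

θ_B ≈ 40.53°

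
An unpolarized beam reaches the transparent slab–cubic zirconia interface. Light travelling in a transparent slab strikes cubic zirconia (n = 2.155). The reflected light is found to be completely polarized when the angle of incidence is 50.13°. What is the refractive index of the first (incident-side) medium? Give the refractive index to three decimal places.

Brewster's law: tan θ_B = n₂/n₁ (light incident in a transparent slab, refracted into cubic zirconia).
n₁ = n₂ / tan θ_B = 2.155 / tan 50.13° = 1.800.

n ≈ 1.800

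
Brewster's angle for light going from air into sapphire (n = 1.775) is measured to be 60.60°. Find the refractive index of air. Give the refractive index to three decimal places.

n ≈ 1.000

Brewster's law: tan θ_B = n₂/n₁ (light incident in air, refracted into sapphire).
n₁ = n₂ / tan θ_B = 1.775 / tan 60.60° = 1.000.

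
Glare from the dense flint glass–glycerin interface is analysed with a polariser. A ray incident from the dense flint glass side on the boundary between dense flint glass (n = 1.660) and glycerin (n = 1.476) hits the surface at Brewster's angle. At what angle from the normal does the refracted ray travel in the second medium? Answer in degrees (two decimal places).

tan θ_B = n₂/n₁ = 1.476/1.660 = 0.8892, so θ_B = 41.64°.
At Brewster's angle the reflected and refracted rays are perpendicular, so θ_t = 90° − θ_B = 90° − 41.64° = 48.36°.

θ_t ≈ 48.36°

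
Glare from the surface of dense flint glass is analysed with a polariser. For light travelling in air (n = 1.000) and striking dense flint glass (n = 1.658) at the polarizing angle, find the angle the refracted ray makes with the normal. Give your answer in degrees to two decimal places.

First find Brewster's angle: tan θ_B = 1.658/1.000 = 1.6580, giving θ_B = 58.90°.
At Brewster's angle the reflected and refracted rays are perpendicular, so θ_t = 90° − θ_B = 90° − 58.90° = 31.10°.

θ_t ≈ 31.10°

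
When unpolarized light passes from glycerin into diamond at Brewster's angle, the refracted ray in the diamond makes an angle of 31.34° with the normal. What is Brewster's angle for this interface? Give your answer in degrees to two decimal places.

θ_B ≈ 58.66°

At Brewster's angle the reflected and refracted rays are perpendicular, so θ_B + θ_t = 90°.
So θ_B = 90° − θ_t = 90° − 31.34° = 58.66°.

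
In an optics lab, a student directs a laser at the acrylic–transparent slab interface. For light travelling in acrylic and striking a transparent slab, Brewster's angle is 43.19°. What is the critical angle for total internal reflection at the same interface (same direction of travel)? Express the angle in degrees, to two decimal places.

tan θ_B = n₂/n₁ = tan 43.19° = 0.9387.
Total internal reflection: sin θ_c = n₂/n₁ = 0.9387.
θ_c = arcsin(0.9387) = 69.84°.

θ_c ≈ 69.84°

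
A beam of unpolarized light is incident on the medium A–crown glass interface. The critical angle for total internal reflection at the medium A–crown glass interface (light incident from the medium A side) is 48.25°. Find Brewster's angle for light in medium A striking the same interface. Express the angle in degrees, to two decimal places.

θ_B ≈ 36.73°

sin θ_c = n₂/n₁, so n₂/n₁ = sin 48.25° = 0.7461.
Brewster: tan θ_B = n₂/n₁ = 0.7461.
θ_B = arctan(0.7461) = 36.73°.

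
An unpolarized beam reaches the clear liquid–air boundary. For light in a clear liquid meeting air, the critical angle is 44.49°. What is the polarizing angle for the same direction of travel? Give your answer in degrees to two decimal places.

θ_B ≈ 35.02°

At the critical angle sin θ_c = n₂/n₁, giving n₂/n₁ = sin 44.49° = 0.7008.
Then tan θ_B = n₂/n₁ = 0.7008, so θ_B = arctan 0.7008 = 35.02°.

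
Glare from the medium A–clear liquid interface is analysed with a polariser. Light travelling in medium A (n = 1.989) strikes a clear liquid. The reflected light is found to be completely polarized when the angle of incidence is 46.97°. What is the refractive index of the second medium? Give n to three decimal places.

n ≈ 2.131

Brewster's law: tan θ_B = n₂/n₁ (light incident in medium A, refracted into a clear liquid).
n₂ = n₁ tan θ_B = 1.989 × tan 46.97° = 2.131.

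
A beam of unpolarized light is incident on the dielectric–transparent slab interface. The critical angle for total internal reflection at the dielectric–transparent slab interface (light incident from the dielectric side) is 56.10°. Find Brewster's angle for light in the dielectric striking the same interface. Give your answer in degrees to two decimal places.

θ_B ≈ 39.69°

sin θ_c = n₂/n₁, so n₂/n₁ = sin 56.10° = 0.8300.
Brewster: tan θ_B = n₂/n₁ = 0.8300.
θ_B = arctan(0.8300) = 39.69°.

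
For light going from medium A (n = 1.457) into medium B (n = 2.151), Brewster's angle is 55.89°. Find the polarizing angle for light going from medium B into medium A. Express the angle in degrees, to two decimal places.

θ_B' ≈ 34.11°

tan θ_B' = n₁/n₂ = 1/tan θ_B, so θ_B' = 90° − θ_B.
θ_B' = 90° − 55.89° = 34.11°.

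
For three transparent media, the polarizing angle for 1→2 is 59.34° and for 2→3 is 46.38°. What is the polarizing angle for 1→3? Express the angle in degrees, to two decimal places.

n₂/n₁ = tan 59.34° = 1.6869 and n₃/n₂ = tan 46.38° = 1.0494.
So n₃/n₁ = (n₂/n₁)(n₃/n₂) = 1.6869 × 1.0494 = 1.7702.
θ_B(1→3) = arctan(1.7702) = 60.54°.

θ_B ≈ 60.54°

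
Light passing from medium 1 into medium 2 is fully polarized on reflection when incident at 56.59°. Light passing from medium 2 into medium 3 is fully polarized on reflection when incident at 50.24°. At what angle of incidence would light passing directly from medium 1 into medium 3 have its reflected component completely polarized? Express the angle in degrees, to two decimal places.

tan θ_B(1→2) = n₂/n₁ = tan 56.59° = 1.5160.
tan θ_B(2→3) = n₃/n₂ = tan 50.24° = 1.2019.
n₃/n₁ = 1.8221. Then tan θ_B(1→3) = n₃/n₁, so θ_B(1→3) = arctan(1.8221) = 61.24°.

θ_B ≈ 61.24°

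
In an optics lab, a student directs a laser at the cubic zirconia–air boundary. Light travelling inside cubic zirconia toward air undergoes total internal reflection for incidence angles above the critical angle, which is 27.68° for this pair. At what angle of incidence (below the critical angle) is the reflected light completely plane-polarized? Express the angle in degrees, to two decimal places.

sin θ_c = n₂/n₁, so n₂/n₁ = sin 27.68° = 0.4645.
Brewster: tan θ_B = n₂/n₁ = 0.4645.
θ_B = arctan(0.4645) = 24.92°.

θ_B ≈ 24.92°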